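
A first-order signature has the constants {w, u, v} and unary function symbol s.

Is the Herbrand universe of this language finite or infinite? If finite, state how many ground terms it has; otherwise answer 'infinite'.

The signature has at least one function symbol (s, arity 1) and at least one constant (w).
Iterating s gives infinitely many distinct ground terms: w, s(w), s(s(w)), ...
So the Herbrand universe is infinite.

infinite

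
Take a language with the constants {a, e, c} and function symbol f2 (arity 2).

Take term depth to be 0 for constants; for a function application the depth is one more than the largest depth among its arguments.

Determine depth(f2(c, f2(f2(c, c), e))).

3

depth(f2(c, c)) = 1 + max(0, 0) = 1
depth(f2(f2(c, c), e)) = 1 + max(1, 0) = 2
depth(f2(c, f2(f2(c, c), e))) = 1 + max(0, 2) = 3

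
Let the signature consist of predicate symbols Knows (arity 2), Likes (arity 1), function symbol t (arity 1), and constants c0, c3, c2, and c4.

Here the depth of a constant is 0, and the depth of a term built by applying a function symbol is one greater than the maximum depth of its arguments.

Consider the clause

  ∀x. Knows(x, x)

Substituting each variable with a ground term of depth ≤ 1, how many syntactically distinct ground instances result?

8

Ground terms of depth ≤ 1:
  Write N_k for the number of ground terms of depth ≤ k. A term of depth ≤ k is either a constant or a function symbol applied to arguments of depth ≤ k−1, so N_k = 4 + N_{k-1}.
  N_0 = 4
  N_1 = 4 + 4 = 8
  Explicitly: c0, c3, c2, c4, t(c0), t(c3), t(c2), t(c4).
So there are 8 ground terms available for substitution.
The clause has 1 distinct variable (x), which appears in the body. In the free term algebra distinct substitutions yield syntactically distinct ground instances.
Number of ground instances = 8.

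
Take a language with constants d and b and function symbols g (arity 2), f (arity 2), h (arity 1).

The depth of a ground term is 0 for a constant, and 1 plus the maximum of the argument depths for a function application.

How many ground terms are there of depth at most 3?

182712

Let N_k count ground terms of depth at most k. Each non-constant term of depth ≤ k is some function symbol applied to depth-≤(k−1) arguments, giving N_k = 2 + N_{k-1}^2 + N_{k-1}^2 + N_{k-1}.
N_0 = 2
N_1 = 2 + 2^2 + 2^2 + 2 = 12
N_2 = 2 + 12^2 + 12^2 + 12 = 302
N_3 = 2 + 302^2 + 302^2 + 302 = 182712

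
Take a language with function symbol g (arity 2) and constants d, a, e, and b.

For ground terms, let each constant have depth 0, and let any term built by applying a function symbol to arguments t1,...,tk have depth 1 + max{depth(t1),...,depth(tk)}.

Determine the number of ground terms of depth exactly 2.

384

Write N_k for the number of ground terms of depth ≤ k. A term of depth ≤ k is either a constant or a function symbol applied to arguments of depth ≤ k−1, so N_k = 4 + N_{k-1}^2.
N_0 = 4
N_1 = 4 + 4^2 = 20
N_2 = 4 + 20^2 = 404
Terms of depth exactly 2: N_2 − N_1 = 404 − 20 = 384.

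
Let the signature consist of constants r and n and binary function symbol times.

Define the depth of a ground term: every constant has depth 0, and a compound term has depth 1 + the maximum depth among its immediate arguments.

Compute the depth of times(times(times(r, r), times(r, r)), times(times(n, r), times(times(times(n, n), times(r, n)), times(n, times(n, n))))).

depth(times(r, r)) = 1 + max(0, 0) = 1
depth(times(times(r, r), times(r, r))) = 1 + max(1, 1) = 2
depth(times(n, r)) = 1 + max(0, 0) = 1
depth(times(n, n)) = 1 + max(0, 0) = 1
depth(times(r, n)) = 1 + max(0, 0) = 1
depth(times(times(n, n), times(r, n))) = 1 + max(1, 1) = 2
depth(times(n, times(n, n))) = 1 + max(0, 1) = 2
depth(times(times(times(n, n), times(r, n)), times(n, times(n, n)))) = 1 + max(2, 2) = 3
depth(times(times(n, r), times(times(times(n, n), times(r, n)), times(n, times(n, n))))) = 1 + max(1, 3) = 4
depth(times(times(times(r, r), times(r, r)), times(times(n, r), times(times(times(n, n), times(r, n)), times(n, times(n, n)))))) = 1 + max(2, 4) = 5

5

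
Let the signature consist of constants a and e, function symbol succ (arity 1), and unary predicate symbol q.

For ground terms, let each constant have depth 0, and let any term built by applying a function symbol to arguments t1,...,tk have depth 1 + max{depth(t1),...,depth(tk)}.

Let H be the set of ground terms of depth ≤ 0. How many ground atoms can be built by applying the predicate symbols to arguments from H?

First count ground terms of depth ≤ 0.
Write N_k for the number of ground terms of depth ≤ k. A term of depth ≤ k is either a constant or a function symbol applied to arguments of depth ≤ k−1, so N_k = 2 + N_{k-1}.
N_0 = 2
Explicitly: a, e.
So |H| = 2.
A ground atom is a predicate applied to a tuple of terms from H, so the count is the sum over predicates of |H|^arity:
  q: 2
Total ground atoms: 2.

2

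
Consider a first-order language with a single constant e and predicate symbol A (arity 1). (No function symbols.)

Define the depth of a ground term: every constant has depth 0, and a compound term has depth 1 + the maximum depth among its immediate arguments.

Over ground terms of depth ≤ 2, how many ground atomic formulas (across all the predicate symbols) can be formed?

1

First count ground terms of depth ≤ 2.
With no function symbols every ground term is a constant, so there is exactly 1 ground term at every depth bound.
N_0 = 1
N_1 = 1
N_2 = 1
So |H| = 1.
Each predicate of arity r yields |H|^r ground atoms (one per choice of an r-tuple from H):
  A: 1
Total ground atoms: 1.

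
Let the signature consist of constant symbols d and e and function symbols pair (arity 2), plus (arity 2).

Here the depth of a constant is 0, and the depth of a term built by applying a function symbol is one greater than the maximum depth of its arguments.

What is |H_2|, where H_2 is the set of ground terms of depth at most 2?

Let N_k = |{terms of depth ≤ k}|. Then N_0 = 2 and N_k = 2 + N_{k-1}^2 + N_{k-1}^2 for k ≥ 1 (one summand per function symbol, arity giving the exponent).
N_0 = 2
N_1 = 2 + 2^2 + 2^2 = 10
N_2 = 2 + 10^2 + 10^2 = 202

202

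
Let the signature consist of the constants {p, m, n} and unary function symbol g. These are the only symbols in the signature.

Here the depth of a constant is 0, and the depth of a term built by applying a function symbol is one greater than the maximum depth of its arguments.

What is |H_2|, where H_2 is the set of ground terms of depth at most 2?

Let N_k count ground terms of depth at most k. Each non-constant term of depth ≤ k is some function symbol applied to depth-≤(k−1) arguments, giving N_k = 3 + N_{k-1}.
N_0 = 3
N_1 = 3 + 3 = 6
N_2 = 3 + 6 = 9

9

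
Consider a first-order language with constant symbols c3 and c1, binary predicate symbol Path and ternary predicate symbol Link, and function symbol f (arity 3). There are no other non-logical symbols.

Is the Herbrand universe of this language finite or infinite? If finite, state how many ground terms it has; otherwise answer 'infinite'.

infinite

The signature has at least one function symbol (f, arity 3) and at least one constant (c3).
Iterating f gives infinitely many distinct ground terms: c3, f(c3, c3, c3), f(f(c3, c3, c3), f(c3, c3, c3), f(c3, c3, c3)), ...
So the Herbrand universe is infinite.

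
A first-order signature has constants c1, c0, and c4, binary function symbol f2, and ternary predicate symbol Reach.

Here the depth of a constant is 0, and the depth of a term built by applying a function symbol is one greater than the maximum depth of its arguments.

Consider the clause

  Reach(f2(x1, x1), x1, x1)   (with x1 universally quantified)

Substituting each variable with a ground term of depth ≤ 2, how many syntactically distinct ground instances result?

Ground terms of depth ≤ 2:
  Count level by level. With function symbols f2/2, the terms of depth ≤ k are the 3 constants together with each function applied to depth-≤(k−1) tuples, so N_k = 3 + N_{k-1}^2.
  N_0 = 3
  N_1 = 3 + 3^2 = 12
  N_2 = 3 + 12^2 = 147
So there are 147 ground terms available for substitution.
There is 1 variable to instantiate (x1),  occurring in at least one literal, so different choices give different ground instances.
Number of ground instances = 147.

147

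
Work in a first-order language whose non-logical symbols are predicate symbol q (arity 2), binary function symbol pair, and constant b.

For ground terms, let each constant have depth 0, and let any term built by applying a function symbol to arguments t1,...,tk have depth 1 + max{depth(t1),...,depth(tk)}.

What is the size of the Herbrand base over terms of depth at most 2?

25

First count ground terms of depth ≤ 2.
Write N_k for the number of ground terms of depth ≤ k. A term of depth ≤ k is either a constant or a function symbol applied to arguments of depth ≤ k−1, so N_k = 1 + N_{k-1}^2.
N_0 = 1
N_1 = 1 + 1^2 = 2
N_2 = 1 + 2^2 = 5
So |H| = 5.
Ground atoms are formed by filling each argument slot of a predicate with a term from H, so an r-ary predicate gives |H|^r atoms:
  q: 5^2 = 25
Total ground atoms: 25.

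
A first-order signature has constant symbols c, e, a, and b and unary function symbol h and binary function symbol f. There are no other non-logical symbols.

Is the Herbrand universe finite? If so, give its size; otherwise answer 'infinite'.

The signature has at least one function symbol (h, arity 1) and at least one constant (c).
Iterating h gives infinitely many distinct ground terms: c, h(c), h(h(c)), ...
So the Herbrand universe is infinite.

infinite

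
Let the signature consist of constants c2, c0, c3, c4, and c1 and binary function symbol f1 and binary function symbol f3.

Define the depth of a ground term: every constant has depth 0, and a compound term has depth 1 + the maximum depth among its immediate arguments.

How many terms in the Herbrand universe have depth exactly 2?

6000

If N_k denotes the number of depth-≤k ground terms, the 5 constants give N_0 = 5, and each function symbol of arity r contributes N_{k-1}^r new terms at level k: N_k = 5 + N_{k-1}^2 + N_{k-1}^2.
N_0 = 5
N_1 = 5 + 5^2 + 5^2 = 55
N_2 = 5 + 55^2 + 55^2 = 6055
Terms of depth exactly 2: N_2 − N_1 = 6055 − 55 = 6000.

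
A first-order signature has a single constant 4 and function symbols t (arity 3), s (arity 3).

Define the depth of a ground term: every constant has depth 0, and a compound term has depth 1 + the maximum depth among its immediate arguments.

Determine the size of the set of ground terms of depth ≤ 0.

1

Write N_k for the number of ground terms of depth ≤ k. A term of depth ≤ k is either a constant or a function symbol applied to arguments of depth ≤ k−1, so N_k = 1 + N_{k-1}^3 + N_{k-1}^3.
N_0 = 1
Explicitly: 4.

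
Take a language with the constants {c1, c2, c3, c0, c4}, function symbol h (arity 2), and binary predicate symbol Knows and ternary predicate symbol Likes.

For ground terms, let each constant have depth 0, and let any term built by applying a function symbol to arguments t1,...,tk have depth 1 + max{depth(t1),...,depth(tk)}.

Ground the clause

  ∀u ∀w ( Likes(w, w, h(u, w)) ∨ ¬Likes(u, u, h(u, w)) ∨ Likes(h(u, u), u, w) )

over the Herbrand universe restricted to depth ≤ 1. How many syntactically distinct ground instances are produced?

900

Ground terms of depth ≤ 1:
  Write N_k for the number of ground terms of depth ≤ k. A term of depth ≤ k is either a constant or a function symbol applied to arguments of depth ≤ k−1, so N_k = 5 + N_{k-1}^2.
  N_0 = 5
  N_1 = 5 + 5^2 = 30
So there are 30 ground terms available for substitution.
Each of u, w ranges independently over the available ground terms, and distinct assignments produce distinct instances.
Number of ground instances = 30^2 = 900.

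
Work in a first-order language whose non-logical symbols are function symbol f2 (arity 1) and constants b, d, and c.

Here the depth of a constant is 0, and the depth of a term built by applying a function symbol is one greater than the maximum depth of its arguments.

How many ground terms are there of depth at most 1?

6

Write N_k for the number of ground terms of depth ≤ k. A term of depth ≤ k is either a constant or a function symbol applied to arguments of depth ≤ k−1, so N_k = 3 + N_{k-1}.
N_0 = 3
N_1 = 3 + 3 = 6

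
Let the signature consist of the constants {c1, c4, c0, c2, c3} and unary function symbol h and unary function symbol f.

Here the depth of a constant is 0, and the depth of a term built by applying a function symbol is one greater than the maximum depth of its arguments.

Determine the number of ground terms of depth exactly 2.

Write N_k for the number of ground terms of depth ≤ k. A term of depth ≤ k is either a constant or a function symbol applied to arguments of depth ≤ k−1, so N_k = 5 + N_{k-1} + N_{k-1}.
N_0 = 5
N_1 = 5 + 5 + 5 = 15
N_2 = 5 + 15 + 15 = 35
Terms of depth exactly 2: N_2 − N_1 = 35 − 15 = 20.

20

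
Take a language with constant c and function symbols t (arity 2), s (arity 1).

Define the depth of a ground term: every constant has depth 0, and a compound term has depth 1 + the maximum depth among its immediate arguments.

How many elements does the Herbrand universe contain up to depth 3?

183

Let N_k count ground terms of depth at most k. Each non-constant term of depth ≤ k is some function symbol applied to depth-≤(k−1) arguments, giving N_k = 1 + N_{k-1}^2 + N_{k-1}.
N_0 = 1
N_1 = 1 + 1^2 + 1 = 3
N_2 = 1 + 3^2 + 3 = 13
N_3 = 1 + 13^2 + 13 = 183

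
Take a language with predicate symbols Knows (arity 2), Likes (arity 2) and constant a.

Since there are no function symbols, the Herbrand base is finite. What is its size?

2

With no function symbols, the Herbrand universe is just the 1 constant.
Ground atoms per predicate: Knows: 1^2 = 1, Likes: 1^2 = 1.
Herbrand base size = 1 + 1 = 2.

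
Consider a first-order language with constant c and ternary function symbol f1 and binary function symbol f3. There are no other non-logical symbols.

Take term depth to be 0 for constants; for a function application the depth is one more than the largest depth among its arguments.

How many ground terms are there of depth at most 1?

Count level by level. With function symbols f1/3, f3/2, the terms of depth ≤ k are the 1 constant together with each function applied to depth-≤(k−1) tuples, so N_k = 1 + N_{k-1}^3 + N_{k-1}^2.
N_0 = 1
N_1 = 1 + 1^3 + 1^2 = 3

3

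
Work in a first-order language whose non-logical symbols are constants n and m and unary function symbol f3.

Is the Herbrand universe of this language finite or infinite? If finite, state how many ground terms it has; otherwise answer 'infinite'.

The signature has at least one function symbol (f3, arity 1) and at least one constant (n).
Iterating f3 gives infinitely many distinct ground terms: n, f3(n), f3(f3(n)), ...
So the Herbrand universe is infinite.

infinite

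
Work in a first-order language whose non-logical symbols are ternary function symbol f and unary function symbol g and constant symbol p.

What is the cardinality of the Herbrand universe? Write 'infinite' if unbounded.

The signature has at least one function symbol (f, arity 3) and at least one constant (p).
Iterating f gives infinitely many distinct ground terms: p, f(p, p, p), f(f(p, p, p), f(p, p, p), f(p, p, p)), ...
So the Herbrand universe is infinite.

infinite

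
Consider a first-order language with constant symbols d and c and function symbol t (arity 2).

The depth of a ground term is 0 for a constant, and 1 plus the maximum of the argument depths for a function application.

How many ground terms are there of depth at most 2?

Write N_k for the number of ground terms of depth ≤ k. A term of depth ≤ k is either a constant or a function symbol applied to arguments of depth ≤ k−1, so N_k = 2 + N_{k-1}^2.
N_0 = 2
N_1 = 2 + 2^2 = 6
N_2 = 2 + 6^2 = 38

38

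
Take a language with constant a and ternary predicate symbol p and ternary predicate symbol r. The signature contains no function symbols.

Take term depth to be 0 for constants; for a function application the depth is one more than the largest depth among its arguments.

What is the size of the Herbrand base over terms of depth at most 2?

2

First count ground terms of depth ≤ 2.
With no function symbols every ground term is a constant, so there is exactly 1 ground term at every depth bound.
N_0 = 1
N_1 = 1
N_2 = 1
So |H| = 1.
Each predicate of arity r yields |H|^r ground atoms (one per choice of an r-tuple from H):
  p: 1^3 = 1;  r: 1^3 = 1
Total ground atoms: 1 + 1 = 2.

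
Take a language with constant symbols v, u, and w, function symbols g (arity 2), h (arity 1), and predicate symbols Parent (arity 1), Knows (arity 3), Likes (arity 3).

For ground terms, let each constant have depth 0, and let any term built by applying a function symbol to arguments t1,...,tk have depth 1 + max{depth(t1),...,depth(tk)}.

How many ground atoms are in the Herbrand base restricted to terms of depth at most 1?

6765

First count ground terms of depth ≤ 1.
Count level by level. With function symbols g/2, h/1, the terms of depth ≤ k are the 3 constants together with each function applied to depth-≤(k−1) tuples, so N_k = 3 + N_{k-1}^2 + N_{k-1}.
N_0 = 3
N_1 = 3 + 3^2 + 3 = 15
So |H| = 15.
A ground atom is a predicate applied to a tuple of terms from H, so the count is the sum over predicates of |H|^arity:
  Parent: 15;  Knows: 15^3 = 3375;  Likes: 15^3 = 3375
Total ground atoms: 15 + 3375 + 3375 = 6765.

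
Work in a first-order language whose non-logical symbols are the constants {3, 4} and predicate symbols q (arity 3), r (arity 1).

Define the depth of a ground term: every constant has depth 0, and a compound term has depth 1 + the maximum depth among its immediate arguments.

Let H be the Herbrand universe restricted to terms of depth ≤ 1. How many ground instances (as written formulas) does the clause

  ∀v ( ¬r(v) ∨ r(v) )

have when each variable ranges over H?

Ground terms of depth ≤ 1:
  With no function symbols every ground term is a constant, so there are exactly 2 ground terms at every depth bound.
  N_0 = 2
  N_1 = 2
  Explicitly: 3, 4.
So there are 2 ground terms available for substitution.
The clause has 1 distinct variable (v), which appears in the body. In the free term algebra distinct substitutions yield syntactically distinct ground instances.
Number of ground instances = 2.

2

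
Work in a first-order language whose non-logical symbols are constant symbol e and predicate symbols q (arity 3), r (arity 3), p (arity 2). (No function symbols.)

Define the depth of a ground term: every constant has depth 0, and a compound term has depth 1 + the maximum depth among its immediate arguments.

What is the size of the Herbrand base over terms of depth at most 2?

3

First count ground terms of depth ≤ 2.
With no function symbols every ground term is a constant, so there is exactly 1 ground term at every depth bound.
N_0 = 1
N_1 = 1
N_2 = 1
So |H| = 1.
For each predicate symbol, the number of ground atoms is |H| raised to its arity; summing:
  q: 1^3 = 1;  r: 1^3 = 1;  p: 1^2 = 1
Total ground atoms: 1 + 1 + 1 = 3.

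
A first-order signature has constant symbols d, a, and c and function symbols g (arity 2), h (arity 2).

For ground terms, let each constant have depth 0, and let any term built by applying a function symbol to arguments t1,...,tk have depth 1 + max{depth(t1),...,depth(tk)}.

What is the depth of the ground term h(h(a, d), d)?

2

depth(h(a, d)) = 1 + max(0, 0) = 1
depth(h(h(a, d), d)) = 1 + max(1, 0) = 2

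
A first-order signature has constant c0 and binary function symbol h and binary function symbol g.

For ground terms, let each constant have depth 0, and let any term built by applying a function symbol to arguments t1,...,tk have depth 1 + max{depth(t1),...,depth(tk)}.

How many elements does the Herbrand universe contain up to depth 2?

19

Count level by level. With function symbols h/2, g/2, the terms of depth ≤ k are the 1 constant together with each function applied to depth-≤(k−1) tuples, so N_k = 1 + N_{k-1}^2 + N_{k-1}^2.
N_0 = 1
N_1 = 1 + 1^2 + 1^2 = 3
N_2 = 1 + 3^2 + 3^2 = 19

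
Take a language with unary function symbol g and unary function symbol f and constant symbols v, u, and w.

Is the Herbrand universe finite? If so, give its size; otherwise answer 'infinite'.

infinite

The signature has at least one function symbol (g, arity 1) and at least one constant (v).
Iterating g gives infinitely many distinct ground terms: v, g(v), g(g(v)), ...
So the Herbrand universe is infinite.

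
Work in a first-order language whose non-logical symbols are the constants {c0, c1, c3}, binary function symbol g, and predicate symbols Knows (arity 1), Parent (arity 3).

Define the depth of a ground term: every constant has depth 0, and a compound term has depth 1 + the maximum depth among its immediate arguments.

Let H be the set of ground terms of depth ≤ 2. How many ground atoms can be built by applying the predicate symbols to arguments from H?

First count ground terms of depth ≤ 2.
Count level by level. With function symbols g/2, the terms of depth ≤ k are the 3 constants together with each function applied to depth-≤(k−1) tuples, so N_k = 3 + N_{k-1}^2.
N_0 = 3
N_1 = 3 + 3^2 = 12
N_2 = 3 + 12^2 = 147
So |H| = 147.
For each predicate symbol, the number of ground atoms is |H| raised to its arity; summing:
  Knows: 147;  Parent: 147^3 = 3176523
Total ground atoms: 147 + 3176523 = 3176670.

3176670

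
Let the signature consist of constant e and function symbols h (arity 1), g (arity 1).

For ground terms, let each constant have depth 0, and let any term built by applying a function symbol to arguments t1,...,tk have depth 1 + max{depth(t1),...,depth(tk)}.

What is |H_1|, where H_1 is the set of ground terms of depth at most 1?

3

If N_k denotes the number of depth-≤k ground terms, the 1 constant gives N_0 = 1, and each function symbol of arity r contributes N_{k-1}^r new terms at level k: N_k = 1 + N_{k-1} + N_{k-1}.
N_0 = 1
N_1 = 1 + 1 + 1 = 3
Explicitly: e, h(e), g(e).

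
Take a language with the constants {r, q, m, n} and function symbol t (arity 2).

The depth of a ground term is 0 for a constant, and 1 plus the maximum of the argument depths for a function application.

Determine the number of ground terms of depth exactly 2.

Count level by level. With function symbols t/2, the terms of depth ≤ k are the 4 constants together with each function applied to depth-≤(k−1) tuples, so N_k = 4 + N_{k-1}^2.
N_0 = 4
N_1 = 4 + 4^2 = 20
N_2 = 4 + 20^2 = 404
Terms of depth exactly 2: N_2 − N_1 = 404 − 20 = 384.

384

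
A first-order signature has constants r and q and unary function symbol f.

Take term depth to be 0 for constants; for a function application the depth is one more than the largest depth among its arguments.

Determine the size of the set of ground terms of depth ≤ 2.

6

If N_k denotes the number of depth-≤k ground terms, the 2 constants give N_0 = 2, and each function symbol of arity r contributes N_{k-1}^r new terms at level k: N_k = 2 + N_{k-1}.
N_0 = 2
N_1 = 2 + 2 = 4
N_2 = 2 + 4 = 6
Explicitly: r, q, f(r), f(q), f(f(r)), f(f(q)).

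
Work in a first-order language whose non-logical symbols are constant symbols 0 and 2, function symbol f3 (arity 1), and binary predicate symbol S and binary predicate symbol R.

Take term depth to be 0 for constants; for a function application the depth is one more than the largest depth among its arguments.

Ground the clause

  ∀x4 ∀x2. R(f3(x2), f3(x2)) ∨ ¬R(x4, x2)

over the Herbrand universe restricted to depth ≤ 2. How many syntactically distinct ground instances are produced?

36

Ground terms of depth ≤ 2:
  Write N_k for the number of ground terms of depth ≤ k. A term of depth ≤ k is either a constant or a function symbol applied to arguments of depth ≤ k−1, so N_k = 2 + N_{k-1}.
  N_0 = 2
  N_1 = 2 + 2 = 4
  N_2 = 2 + 4 = 6
So there are 6 ground terms available for substitution.
The body mentions every one of the 2 quantified variables; since ground terms form a free algebra, no two substitutions collapse to the same formula.
Number of ground instances = 6^2 = 36.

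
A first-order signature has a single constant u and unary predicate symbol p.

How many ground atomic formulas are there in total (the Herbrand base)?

With no function symbols, the Herbrand universe is just the 1 constant.
Ground atoms per predicate: p: 1.
Herbrand base size = 1 = 1.

1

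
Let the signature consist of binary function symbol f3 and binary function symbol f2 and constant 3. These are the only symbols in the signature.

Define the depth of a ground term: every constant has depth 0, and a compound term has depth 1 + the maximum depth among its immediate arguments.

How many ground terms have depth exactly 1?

2

Let N_k = |{terms of depth ≤ k}|. Then N_0 = 1 and N_k = 1 + N_{k-1}^2 + N_{k-1}^2 for k ≥ 1 (one summand per function symbol, arity giving the exponent).
N_0 = 1
N_1 = 1 + 1^2 + 1^2 = 3
Terms of depth exactly 1: N_1 − N_0 = 3 − 1 = 2.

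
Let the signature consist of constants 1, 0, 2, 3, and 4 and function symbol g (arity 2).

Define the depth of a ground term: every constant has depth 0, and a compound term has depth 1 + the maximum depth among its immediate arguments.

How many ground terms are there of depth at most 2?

905

Let N_k = |{terms of depth ≤ k}|. Then N_0 = 5 and N_k = 5 + N_{k-1}^2 for k ≥ 1 (one summand per function symbol, arity giving the exponent).
N_0 = 5
N_1 = 5 + 5^2 = 30
N_2 = 5 + 30^2 = 905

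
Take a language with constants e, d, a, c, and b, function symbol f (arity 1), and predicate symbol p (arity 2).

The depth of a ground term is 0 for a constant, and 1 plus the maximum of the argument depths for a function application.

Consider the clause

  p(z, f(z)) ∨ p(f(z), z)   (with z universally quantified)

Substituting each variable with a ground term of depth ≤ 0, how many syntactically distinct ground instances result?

5

Ground terms of depth ≤ 0:
  Count level by level. With function symbols f/1, the terms of depth ≤ k are the 5 constants together with each function applied to depth-≤(k−1) tuples, so N_k = 5 + N_{k-1}.
  N_0 = 5
So there are 5 ground terms available for substitution.
There is 1 variable to instantiate (z),  occurring in at least one literal, so different choices give different ground instances.
Number of ground instances = 5.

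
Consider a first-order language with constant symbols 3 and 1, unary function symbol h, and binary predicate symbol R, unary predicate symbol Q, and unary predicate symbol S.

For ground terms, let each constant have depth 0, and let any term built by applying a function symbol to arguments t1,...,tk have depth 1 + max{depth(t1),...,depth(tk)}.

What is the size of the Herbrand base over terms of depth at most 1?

24

First count ground terms of depth ≤ 1.
Let N_k = |{terms of depth ≤ k}|. Then N_0 = 2 and N_k = 2 + N_{k-1} for k ≥ 1 (one summand per function symbol, arity giving the exponent).
N_0 = 2
N_1 = 2 + 2 = 4
So |H| = 4.
A ground atom is a predicate applied to a tuple of terms from H, so the count is the sum over predicates of |H|^arity:
  R: 4^2 = 16;  Q: 4;  S: 4
Total ground atoms: 16 + 4 + 4 = 24.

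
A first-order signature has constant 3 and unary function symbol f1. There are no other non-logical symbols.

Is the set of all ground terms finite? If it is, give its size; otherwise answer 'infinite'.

infinite

The signature has at least one function symbol (f1, arity 1) and at least one constant (3).
Iterating f1 gives infinitely many distinct ground terms: 3, f1(3), f1(f1(3)), ...
So the Herbrand universe is infinite.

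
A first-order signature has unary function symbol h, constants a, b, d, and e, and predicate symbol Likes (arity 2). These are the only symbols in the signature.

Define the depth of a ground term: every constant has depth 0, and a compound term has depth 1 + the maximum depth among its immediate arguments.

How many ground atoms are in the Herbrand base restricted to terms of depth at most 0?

16

First count ground terms of depth ≤ 0.
Write N_k for the number of ground terms of depth ≤ k. A term of depth ≤ k is either a constant or a function symbol applied to arguments of depth ≤ k−1, so N_k = 4 + N_{k-1}.
N_0 = 4
So |H| = 4.
Ground atoms are formed by filling each argument slot of a predicate with a term from H, so an r-ary predicate gives |H|^r atoms:
  Likes: 4^2 = 16
Total ground atoms: 16.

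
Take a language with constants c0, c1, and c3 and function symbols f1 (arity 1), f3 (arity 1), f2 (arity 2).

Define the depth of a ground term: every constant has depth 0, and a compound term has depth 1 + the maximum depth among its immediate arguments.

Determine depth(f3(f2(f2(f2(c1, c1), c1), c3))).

4

depth(f2(c1, c1)) = 1 + max(0, 0) = 1
depth(f2(f2(c1, c1), c1)) = 1 + max(1, 0) = 2
depth(f2(f2(f2(c1, c1), c1), c3)) = 1 + max(2, 0) = 3
depth(f3(f2(f2(f2(c1, c1), c1), c3))) = 1 + depth(f2(f2(f2(c1, c1), c1), c3)) = 1 + 3 = 4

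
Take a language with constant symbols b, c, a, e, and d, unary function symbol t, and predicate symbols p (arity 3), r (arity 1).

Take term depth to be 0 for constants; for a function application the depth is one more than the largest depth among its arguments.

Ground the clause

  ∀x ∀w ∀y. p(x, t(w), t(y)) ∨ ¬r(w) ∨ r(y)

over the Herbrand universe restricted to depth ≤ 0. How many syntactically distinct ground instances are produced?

Ground terms of depth ≤ 0:
  Let N_k = |{terms of depth ≤ k}|. Then N_0 = 5 and N_k = 5 + N_{k-1} for k ≥ 1 (one summand per function symbol, arity giving the exponent).
  N_0 = 5
  Explicitly: b, c, a, e, d.
So there are 5 ground terms available for substitution.
There are 3 variables to instantiate (x, w, y), each occurring in at least one literal, so different choices give different ground instances.
Number of ground instances = 5^3 = 125.

125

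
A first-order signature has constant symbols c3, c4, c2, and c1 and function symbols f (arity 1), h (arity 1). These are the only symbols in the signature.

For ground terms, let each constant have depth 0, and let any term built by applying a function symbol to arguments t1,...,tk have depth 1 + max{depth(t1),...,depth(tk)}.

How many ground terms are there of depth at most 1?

If N_k denotes the number of depth-≤k ground terms, the 4 constants give N_0 = 4, and each function symbol of arity r contributes N_{k-1}^r new terms at level k: N_k = 4 + N_{k-1} + N_{k-1}.
N_0 = 4
N_1 = 4 + 4 + 4 = 12
Explicitly: c3, c4, c2, c1, f(c3), f(c4), f(c2), f(c1), h(c3), h(c4), h(c2), h(c1).

12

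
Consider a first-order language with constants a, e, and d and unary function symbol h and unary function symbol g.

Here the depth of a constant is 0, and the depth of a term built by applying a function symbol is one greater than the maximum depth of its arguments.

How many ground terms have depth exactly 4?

48

If N_k denotes the number of depth-≤k ground terms, the 3 constants give N_0 = 3, and each function symbol of arity r contributes N_{k-1}^r new terms at level k: N_k = 3 + N_{k-1} + N_{k-1}.
N_0 = 3
N_1 = 3 + 3 + 3 = 9
N_2 = 3 + 9 + 9 = 21
N_3 = 3 + 21 + 21 = 45
N_4 = 3 + 45 + 45 = 93
Terms of depth exactly 4: N_4 − N_3 = 93 − 45 = 48.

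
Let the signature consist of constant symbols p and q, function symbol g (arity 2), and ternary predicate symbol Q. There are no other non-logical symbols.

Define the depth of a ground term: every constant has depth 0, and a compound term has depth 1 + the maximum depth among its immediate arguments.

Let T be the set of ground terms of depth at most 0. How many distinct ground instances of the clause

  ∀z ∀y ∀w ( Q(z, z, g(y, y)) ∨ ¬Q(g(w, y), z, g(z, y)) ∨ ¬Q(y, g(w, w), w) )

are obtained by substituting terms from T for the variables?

Ground terms of depth ≤ 0:
  Write N_k for the number of ground terms of depth ≤ k. A term of depth ≤ k is either a constant or a function symbol applied to arguments of depth ≤ k−1, so N_k = 2 + N_{k-1}^2.
  N_0 = 2
So there are 2 ground terms available for substitution.
There are 3 variables to instantiate (z, y, w), each occurring in at least one literal, so different choices give different ground instances.
Number of ground instances = 2^3 = 8.

8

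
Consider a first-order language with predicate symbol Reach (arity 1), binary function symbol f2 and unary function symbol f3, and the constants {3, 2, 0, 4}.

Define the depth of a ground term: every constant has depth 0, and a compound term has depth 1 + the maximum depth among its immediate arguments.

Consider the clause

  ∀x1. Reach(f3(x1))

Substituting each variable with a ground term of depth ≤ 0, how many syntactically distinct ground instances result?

Ground terms of depth ≤ 0:
  Let N_k = |{terms of depth ≤ k}|. Then N_0 = 4 and N_k = 4 + N_{k-1}^2 + N_{k-1} for k ≥ 1 (one summand per function symbol, arity giving the exponent).
  N_0 = 4
So there are 4 ground terms available for substitution.
The variable x1 ranges independently over the available ground terms, and distinct assignments produce distinct instances.
Number of ground instances = 4.

4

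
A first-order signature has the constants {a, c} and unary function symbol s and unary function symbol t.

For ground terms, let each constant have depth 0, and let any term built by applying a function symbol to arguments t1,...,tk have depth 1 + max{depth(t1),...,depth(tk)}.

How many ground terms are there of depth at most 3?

If N_k denotes the number of depth-≤k ground terms, the 2 constants give N_0 = 2, and each function symbol of arity r contributes N_{k-1}^r new terms at level k: N_k = 2 + N_{k-1} + N_{k-1}.
N_0 = 2
N_1 = 2 + 2 + 2 = 6
N_2 = 2 + 6 + 6 = 14
N_3 = 2 + 14 + 14 = 30

30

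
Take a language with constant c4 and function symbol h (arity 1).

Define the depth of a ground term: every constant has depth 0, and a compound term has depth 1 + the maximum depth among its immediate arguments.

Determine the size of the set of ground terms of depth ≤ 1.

Write N_k for the number of ground terms of depth ≤ k. A term of depth ≤ k is either a constant or a function symbol applied to arguments of depth ≤ k−1, so N_k = 1 + N_{k-1}.
N_0 = 1
N_1 = 1 + 1 = 2
Explicitly: c4, h(c4).

2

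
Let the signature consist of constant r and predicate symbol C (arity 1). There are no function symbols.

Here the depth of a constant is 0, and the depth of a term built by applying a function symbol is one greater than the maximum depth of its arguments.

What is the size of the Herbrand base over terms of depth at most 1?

First count ground terms of depth ≤ 1.
With no function symbols every ground term is a constant, so there is exactly 1 ground term at every depth bound.
N_0 = 1
N_1 = 1
Explicitly: r.
So |H| = 1.
For each predicate symbol, the number of ground atoms is |H| raised to its arity; summing:
  C: 1
Total ground atoms: 1.

1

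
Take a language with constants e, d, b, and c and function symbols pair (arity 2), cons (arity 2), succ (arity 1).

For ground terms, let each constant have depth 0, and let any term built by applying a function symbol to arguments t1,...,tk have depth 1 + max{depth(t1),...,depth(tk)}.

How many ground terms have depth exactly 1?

36

Write N_k for the number of ground terms of depth ≤ k. A term of depth ≤ k is either a constant or a function symbol applied to arguments of depth ≤ k−1, so N_k = 4 + N_{k-1}^2 + N_{k-1}^2 + N_{k-1}.
N_0 = 4
N_1 = 4 + 4^2 + 4^2 + 4 = 40
Terms of depth exactly 1: N_1 − N_0 = 40 − 4 = 36.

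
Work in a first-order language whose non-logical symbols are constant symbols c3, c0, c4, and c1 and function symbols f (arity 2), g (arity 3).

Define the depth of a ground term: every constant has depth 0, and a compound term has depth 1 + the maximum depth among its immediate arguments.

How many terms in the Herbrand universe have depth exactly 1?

80

Let N_k = |{terms of depth ≤ k}|. Then N_0 = 4 and N_k = 4 + N_{k-1}^2 + N_{k-1}^3 for k ≥ 1 (one summand per function symbol, arity giving the exponent).
N_0 = 4
N_1 = 4 + 4^2 + 4^3 = 84
Terms of depth exactly 1: N_1 − N_0 = 84 − 4 = 80.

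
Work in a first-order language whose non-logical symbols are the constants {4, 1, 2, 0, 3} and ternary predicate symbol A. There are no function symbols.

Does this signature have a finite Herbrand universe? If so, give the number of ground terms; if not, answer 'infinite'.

There are no function symbols, so every ground term is one of the 5 constants.
The Herbrand universe is {4, 1, 2, 0, 3}, which is finite with 5 elements.

5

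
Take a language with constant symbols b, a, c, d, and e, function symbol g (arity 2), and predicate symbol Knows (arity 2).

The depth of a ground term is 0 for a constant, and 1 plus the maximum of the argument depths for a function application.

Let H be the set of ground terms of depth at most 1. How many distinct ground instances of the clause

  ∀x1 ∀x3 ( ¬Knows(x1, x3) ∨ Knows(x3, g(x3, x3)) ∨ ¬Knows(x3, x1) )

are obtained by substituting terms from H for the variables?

900

Ground terms of depth ≤ 1:
  Count level by level. With function symbols g/2, the terms of depth ≤ k are the 5 constants together with each function applied to depth-≤(k−1) tuples, so N_k = 5 + N_{k-1}^2.
  N_0 = 5
  N_1 = 5 + 5^2 = 30
So there are 30 ground terms available for substitution.
Each of x1, x3 ranges independently over the available ground terms, and distinct assignments produce distinct instances.
Number of ground instances = 30^2 = 900.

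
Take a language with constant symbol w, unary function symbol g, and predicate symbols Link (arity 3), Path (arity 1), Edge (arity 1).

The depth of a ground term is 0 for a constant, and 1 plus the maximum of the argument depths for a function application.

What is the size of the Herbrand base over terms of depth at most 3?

First count ground terms of depth ≤ 3.
If N_k denotes the number of depth-≤k ground terms, the 1 constant gives N_0 = 1, and each function symbol of arity r contributes N_{k-1}^r new terms at level k: N_k = 1 + N_{k-1}.
N_0 = 1
N_1 = 1 + 1 = 2
N_2 = 1 + 2 = 3
N_3 = 1 + 3 = 4
Explicitly: w, g(w), g(g(w)), g(g(g(w))).
So |H| = 4.
A ground atom is a predicate applied to a tuple of terms from H, so the count is the sum over predicates of |H|^arity:
  Link: 4^3 = 64;  Path: 4;  Edge: 4
Total ground atoms: 64 + 4 + 4 = 72.

72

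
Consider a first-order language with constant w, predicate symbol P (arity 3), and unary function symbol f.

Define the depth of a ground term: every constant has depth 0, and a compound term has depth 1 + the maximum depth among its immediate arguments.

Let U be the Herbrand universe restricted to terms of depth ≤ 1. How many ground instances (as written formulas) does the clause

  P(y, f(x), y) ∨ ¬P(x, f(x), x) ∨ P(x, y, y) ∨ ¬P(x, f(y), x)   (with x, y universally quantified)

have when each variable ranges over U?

Ground terms of depth ≤ 1:
  Write N_k for the number of ground terms of depth ≤ k. A term of depth ≤ k is either a constant or a function symbol applied to arguments of depth ≤ k−1, so N_k = 1 + N_{k-1}.
  N_0 = 1
  N_1 = 1 + 1 = 2
So there are 2 ground terms available for substitution.
There are 2 variables to instantiate (x, y), each occurring in at least one literal, so different choices give different ground instances.
Number of ground instances = 2^2 = 4.

4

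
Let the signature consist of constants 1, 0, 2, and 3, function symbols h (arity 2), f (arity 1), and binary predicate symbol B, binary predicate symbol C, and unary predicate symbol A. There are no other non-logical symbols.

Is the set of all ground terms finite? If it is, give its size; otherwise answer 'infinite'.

The signature has at least one function symbol (h, arity 2) and at least one constant (1).
Iterating h gives infinitely many distinct ground terms: 1, h(1, 1), h(h(1, 1), h(1, 1)), ...
So the Herbrand universe is infinite.

infinite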